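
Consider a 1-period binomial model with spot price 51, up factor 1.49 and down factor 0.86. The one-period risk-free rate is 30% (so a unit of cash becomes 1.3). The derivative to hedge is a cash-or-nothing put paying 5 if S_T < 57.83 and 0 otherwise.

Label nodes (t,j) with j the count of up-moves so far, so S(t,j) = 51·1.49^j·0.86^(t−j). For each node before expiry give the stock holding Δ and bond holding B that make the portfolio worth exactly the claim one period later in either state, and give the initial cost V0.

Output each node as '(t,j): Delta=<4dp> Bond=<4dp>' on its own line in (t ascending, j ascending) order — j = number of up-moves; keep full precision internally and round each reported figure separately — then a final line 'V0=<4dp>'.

(0,0): Delta=-0.1556 Bond=9.0965
V0=1.1600

The replicating-portfolio and risk-neutral prices coincide; use p* = (1.3−0.86)/(1.49−0.86) = 0.6984 for the latter.
Terminal payoffs: V(1,0)=5.0000, V(1,1)=0.0000
Node (0,0) S=51.0000: V=(p*·0.0000+(1−p*)·5.0000)/1.3=1.1600; Δ=(0.0000−5.0000)/(75.9900−43.8600)=-0.1556; B=V−Δ·S=9.0965
Self-financing check: at every node Δ·S+B equals the discounted successor values.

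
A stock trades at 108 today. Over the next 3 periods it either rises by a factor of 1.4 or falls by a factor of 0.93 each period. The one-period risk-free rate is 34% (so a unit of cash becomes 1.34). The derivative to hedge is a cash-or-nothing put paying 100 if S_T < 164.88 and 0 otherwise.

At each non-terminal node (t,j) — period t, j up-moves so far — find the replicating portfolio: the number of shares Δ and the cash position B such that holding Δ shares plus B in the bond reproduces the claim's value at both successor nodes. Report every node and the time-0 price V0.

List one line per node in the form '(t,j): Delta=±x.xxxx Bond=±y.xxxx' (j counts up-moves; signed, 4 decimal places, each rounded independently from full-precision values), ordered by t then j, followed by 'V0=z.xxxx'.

No-arbitrage ⇒ martingale measure with p* = (R−d)/(u−d) = 0.8723.
Payoff layer (t=3): V(3,0)=100.0000, V(3,1)=100.0000, V(3,2)=0.0000, V(3,3)=0.0000
Node (2,0) S=93.4092: V=(p*·100.0000+(1−p*)·100.0000)/1.34=74.6269; Δ=(100.0000−100.0000)/(130.7729−86.8706)=0.0000; B=V−Δ·S=74.6269
Node (2,1) S=140.6160: V=(p*·0.0000+(1−p*)·100.0000)/1.34=9.5268; Δ=(0.0000−100.0000)/(196.8624−130.7729)=-1.5131; B=V−Δ·S=222.2928
Node (2,2) S=211.6800: V=(p*·0.0000+(1−p*)·0.0000)/1.34=0.0000; Δ=(0.0000−0.0000)/(296.3520−196.8624)=0.0000; B=V−Δ·S=0.0000
Node (1,0) S=100.4400: V=(p*·9.5268+(1−p*)·74.6269)/1.34=13.3115; Δ=(9.5268−74.6269)/(140.6160−93.4092)=-1.3790; B=V−Δ·S=151.8223
Node (1,1) S=151.2000: V=(p*·0.0000+(1−p*)·9.5268)/1.34=0.9076; Δ=(0.0000−9.5268)/(211.6800−140.6160)=-0.1341; B=V−Δ·S=21.1775
Node (0,0) S=108.0000: V=(p*·0.9076+(1−p*)·13.3115)/1.34=1.8590; Δ=(0.9076−13.3115)/(151.2000−100.4400)=-0.2444; B=V−Δ·S=28.2504
Each (Δ,B) replicates both successor values, so the strategy is self-financing and V0 is arbitrage-free.

(0,0): Delta=-0.2444 Bond=28.2504
(1,0): Delta=-1.3790 Bond=151.8223
(1,1): Delta=-0.1341 Bond=21.1775
(2,0): Delta=0.0000 Bond=74.6269
(2,1): Delta=-1.5131 Bond=222.2928
(2,2): Delta=0.0000 Bond=0.0000
V0=1.8590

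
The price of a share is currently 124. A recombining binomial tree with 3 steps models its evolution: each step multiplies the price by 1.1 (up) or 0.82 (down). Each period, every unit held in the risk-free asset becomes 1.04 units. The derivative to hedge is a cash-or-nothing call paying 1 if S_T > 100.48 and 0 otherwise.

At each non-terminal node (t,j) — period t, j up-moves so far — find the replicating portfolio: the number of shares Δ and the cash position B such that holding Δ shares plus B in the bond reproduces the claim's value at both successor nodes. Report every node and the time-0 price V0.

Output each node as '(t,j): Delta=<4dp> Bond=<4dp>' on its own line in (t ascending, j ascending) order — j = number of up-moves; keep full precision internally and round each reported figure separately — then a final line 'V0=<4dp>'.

No-arbitrage ⇒ martingale measure with p* = (R−d)/(u−d) = 0.7857.
Terminal payoffs: V(3,0)=0.0000, V(3,1)=0.0000, V(3,2)=1.0000, V(3,3)=1.0000
Node (2,0) S=83.3776: V=(p*·0.0000+(1−p*)·0.0000)/1.04=0.0000; Δ=(0.0000−0.0000)/(91.7154−68.3696)=0.0000; B=V−Δ·S=0.0000
Node (2,1) S=111.8480: V=(p*·1.0000+(1−p*)·0.0000)/1.04=0.7555; Δ=(1.0000−0.0000)/(123.0328−91.7154)=0.0319; B=V−Δ·S=-2.8159
Node (2,2) S=150.0400: V=(p*·1.0000+(1−p*)·1.0000)/1.04=0.9615; Δ=(1.0000−1.0000)/(165.0440−123.0328)=0.0000; B=V−Δ·S=0.9615
Node (1,0) S=101.6800: V=(p*·0.7555+(1−p*)·0.0000)/1.04=0.5708; Δ=(0.7555−0.0000)/(111.8480−83.3776)=0.0265; B=V−Δ·S=-2.1274
Node (1,1) S=136.4000: V=(p*·0.9615+(1−p*)·0.7555)/1.04=0.8821; Δ=(0.9615−0.7555)/(150.0400−111.8480)=0.0054; B=V−Δ·S=0.1462
Node (0,0) S=124.0000: V=(p*·0.8821+(1−p*)·0.5708)/1.04=0.7840; Δ=(0.8821−0.5708)/(136.4000−101.6800)=0.0090; B=V−Δ·S=-0.3279
Each (Δ,B) replicates both successor values, so the strategy is self-financing and V0 is arbitrage-free.

(0,0): Delta=0.0090 Bond=-0.3279
(1,0): Delta=0.0265 Bond=-2.1274
(1,1): Delta=0.0054 Bond=0.1462
(2,0): Delta=0.0000 Bond=0.0000
(2,1): Delta=0.0319 Bond=-2.8159
(2,2): Delta=0.0000 Bond=0.9615
V0=0.7840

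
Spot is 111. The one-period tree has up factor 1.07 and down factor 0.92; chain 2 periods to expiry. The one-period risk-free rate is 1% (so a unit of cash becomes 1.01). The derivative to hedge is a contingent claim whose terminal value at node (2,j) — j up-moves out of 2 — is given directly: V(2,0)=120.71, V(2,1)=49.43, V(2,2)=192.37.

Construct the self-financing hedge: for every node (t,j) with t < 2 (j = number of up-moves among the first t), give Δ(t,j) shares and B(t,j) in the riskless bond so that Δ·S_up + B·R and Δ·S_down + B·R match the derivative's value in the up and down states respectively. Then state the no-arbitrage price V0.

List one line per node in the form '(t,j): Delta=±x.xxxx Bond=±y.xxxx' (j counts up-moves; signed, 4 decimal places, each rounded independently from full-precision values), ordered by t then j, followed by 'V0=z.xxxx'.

No-arbitrage ⇒ martingale measure with p* = (R−d)/(u−d) = 0.6000.
At expiry t=2: V(2,0)=120.7100, V(2,1)=49.4300, V(2,2)=192.3700
  t=1,j=0: stock 102.1200 → up 109.2684 (V=49.4300), down 93.9504 (V=120.7100). Price 77.1703; hedge Δ=-4.6533, bond B=552.3703.
  t=1,j=1: stock 118.7700 → up 127.0839 (V=192.3700), down 109.2684 (V=49.4300). Price 133.8554; hedge Δ=8.0234, bond B=-819.0779.
  t=0,j=0: stock 111.0000 → up 118.7700 (V=133.8554), down 102.1200 (V=77.1703). Price 110.0806; hedge Δ=3.4045, bond B=-267.8204.
Each (Δ,B) replicates both successor values, so the strategy is self-financing and V0 is arbitrage-free.

(0,0): Delta=3.4045 Bond=-267.8204
(1,0): Delta=-4.6533 Bond=552.3703
(1,1): Delta=8.0234 Bond=-819.0779
V0=110.0806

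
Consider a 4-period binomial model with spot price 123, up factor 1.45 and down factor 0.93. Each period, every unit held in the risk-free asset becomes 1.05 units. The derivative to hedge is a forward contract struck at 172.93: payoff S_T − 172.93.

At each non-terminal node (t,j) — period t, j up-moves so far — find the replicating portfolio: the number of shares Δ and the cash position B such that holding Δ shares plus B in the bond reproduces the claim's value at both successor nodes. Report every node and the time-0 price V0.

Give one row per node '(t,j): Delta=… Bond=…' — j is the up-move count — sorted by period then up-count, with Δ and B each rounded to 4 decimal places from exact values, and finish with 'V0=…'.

(0,0): Delta=1.0000 Bond=-142.2699
(1,0): Delta=1.0000 Bond=-149.3834
(1,1): Delta=1.0000 Bond=-149.3834
(2,0): Delta=1.0000 Bond=-156.8526
(2,1): Delta=1.0000 Bond=-156.8526
(2,2): Delta=1.0000 Bond=-156.8526
(3,0): Delta=1.0000 Bond=-164.6952
(3,1): Delta=1.0000 Bond=-164.6952
(3,2): Delta=1.0000 Bond=-164.6952
(3,3): Delta=1.0000 Bond=-164.6952
V0=-19.2699

The replicating-portfolio and risk-neutral prices coincide; use p* = (1.05−0.93)/(1.45−0.93) = 0.2308 for the latter.
Terminal values V(4,·): V(4,0)=-80.9196, V(4,1)=-29.4729, V(4,2)=50.7396, V(4,3)=175.8022, V(4,4)=370.7923
Node (3,0) S=98.9359: V=(p*·-29.4729+(1−p*)·-80.9196)/1.05=-65.7593; Δ=(-29.4729−-80.9196)/(143.4571−92.0104)=1.0000; B=V−Δ·S=-164.6952
Node (3,1) S=154.2549: V=(p*·50.7396+(1−p*)·-29.4729)/1.05=-10.4403; Δ=(50.7396−-29.4729)/(223.6696−143.4571)=1.0000; B=V−Δ·S=-164.6952
Node (3,2) S=240.5050: V=(p*·175.8022+(1−p*)·50.7396)/1.05=75.8097; Δ=(175.8022−50.7396)/(348.7322−223.6696)=1.0000; B=V−Δ·S=-164.6952
Node (3,3) S=374.9809: V=(p*·370.7923+(1−p*)·175.8022)/1.05=210.2856; Δ=(370.7923−175.8022)/(543.7223−348.7322)=1.0000; B=V−Δ·S=-164.6952
Node (2,0) S=106.3827: V=(p*·-10.4403+(1−p*)·-65.7593)/1.05=-50.4699; Δ=(-10.4403−-65.7593)/(154.2549−98.9359)=1.0000; B=V−Δ·S=-156.8526
Node (2,1) S=165.8655: V=(p*·75.8097+(1−p*)·-10.4403)/1.05=9.0129; Δ=(75.8097−-10.4403)/(240.5050−154.2549)=1.0000; B=V−Δ·S=-156.8526
Node (2,2) S=258.6075: V=(p*·210.2856+(1−p*)·75.8097)/1.05=101.7549; Δ=(210.2856−75.8097)/(374.9809−240.5050)=1.0000; B=V−Δ·S=-156.8526
Node (1,0) S=114.3900: V=(p*·9.0129+(1−p*)·-50.4699)/1.05=-34.9934; Δ=(9.0129−-50.4699)/(165.8655−106.3827)=1.0000; B=V−Δ·S=-149.3834
Node (1,1) S=178.3500: V=(p*·101.7549+(1−p*)·9.0129)/1.05=28.9666; Δ=(101.7549−9.0129)/(258.6075−165.8655)=1.0000; B=V−Δ·S=-149.3834
Node (0,0) S=123.0000: V=(p*·28.9666+(1−p*)·-34.9934)/1.05=-19.2699; Δ=(28.9666−-34.9934)/(178.3500−114.3900)=1.0000; B=V−Δ·S=-142.2699
Self-financing check: at every node Δ·S+B equals the discounted successor values.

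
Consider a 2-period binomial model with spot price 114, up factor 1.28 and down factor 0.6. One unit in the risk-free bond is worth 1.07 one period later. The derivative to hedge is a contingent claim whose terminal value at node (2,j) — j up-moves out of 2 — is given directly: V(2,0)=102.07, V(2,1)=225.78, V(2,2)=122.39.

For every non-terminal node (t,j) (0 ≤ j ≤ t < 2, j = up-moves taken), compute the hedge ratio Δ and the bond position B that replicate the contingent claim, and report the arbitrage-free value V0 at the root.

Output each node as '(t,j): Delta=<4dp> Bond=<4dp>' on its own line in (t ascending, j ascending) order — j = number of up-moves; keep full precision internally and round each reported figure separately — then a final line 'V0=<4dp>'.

Risk-neutral probability p* = (R−d)/(u−d) = (1.07−0.6)/(1.28−0.6) = 0.6912.
Payoff layer (t=2): V(2,0)=102.0700, V(2,1)=225.7800, V(2,2)=122.3900
(1,0): S=68.4000. Δ = (V_up−V_dn)/(S_up−S_dn) = (225.7800−102.0700)/(87.5520−41.0400) = 2.6597. V = [p*·225.7800 + (1−p*)·102.0700]/1.07 = 175.3042. B = V − Δ·S = -6.6223.
(1,1): S=145.9200. Δ = (V_up−V_dn)/(S_up−S_dn) = (122.3900−225.7800)/(186.7776−87.5520) = -1.0420. V = [p*·122.3900 + (1−p*)·225.7800]/1.07 = 144.2236. B = V − Δ·S = 296.2677.
(0,0): S=114.0000. Δ = (V_up−V_dn)/(S_up−S_dn) = (144.2236−175.3042)/(145.9200−68.4000) = -0.4009. V = [p*·144.2236 + (1−p*)·175.3042]/1.07 = 143.7589. B = V − Δ·S = 189.4656.
Self-financing check: at every node Δ·S+B equals the discounted successor values.

(0,0): Delta=-0.4009 Bond=189.4656
(1,0): Delta=2.6597 Bond=-6.6223
(1,1): Delta=-1.0420 Bond=296.2677
V0=143.7589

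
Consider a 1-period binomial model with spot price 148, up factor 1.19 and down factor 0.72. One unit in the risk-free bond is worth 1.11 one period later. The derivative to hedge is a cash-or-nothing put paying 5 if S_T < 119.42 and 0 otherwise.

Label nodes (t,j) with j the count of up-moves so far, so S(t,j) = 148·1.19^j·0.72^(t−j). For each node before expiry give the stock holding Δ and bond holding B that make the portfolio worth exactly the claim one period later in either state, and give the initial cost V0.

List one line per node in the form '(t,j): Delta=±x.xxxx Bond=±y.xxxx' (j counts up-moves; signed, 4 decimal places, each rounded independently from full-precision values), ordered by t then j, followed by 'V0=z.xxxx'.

(0,0): Delta=-0.0719 Bond=11.4050
V0=0.7667

Under the risk-neutral measure, an up-move has probability p* = (R−d)/(u−d) = 0.8298 and values discount at R = 1.11.
Payoff layer (t=1): V(1,0)=5.0000, V(1,1)=0.0000
(0,0): S=148.0000. Δ = (V_up−V_dn)/(S_up−S_dn) = (0.0000−5.0000)/(176.1200−106.5600) = -0.0719. V = [p*·0.0000 + (1−p*)·5.0000]/1.11 = 0.7667. B = V − Δ·S = 11.4050.
Root portfolio cost Δ·148+B reproduces V0=0.7667.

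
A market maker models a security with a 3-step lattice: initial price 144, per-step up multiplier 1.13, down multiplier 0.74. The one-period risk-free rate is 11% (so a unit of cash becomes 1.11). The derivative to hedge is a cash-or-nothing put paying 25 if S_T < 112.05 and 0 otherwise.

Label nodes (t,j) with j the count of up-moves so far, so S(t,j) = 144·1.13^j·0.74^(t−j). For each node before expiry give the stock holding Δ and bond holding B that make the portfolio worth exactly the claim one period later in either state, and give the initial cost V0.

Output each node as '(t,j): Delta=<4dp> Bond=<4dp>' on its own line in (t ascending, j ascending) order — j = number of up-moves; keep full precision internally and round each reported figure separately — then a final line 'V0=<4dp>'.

(0,0): Delta=-0.0352 Bond=5.2018
(1,0): Delta=-0.5142 Bond=56.8162
(1,1): Delta=-0.0182 Bond=3.0149
(2,0): Delta=0.0000 Bond=22.5225
(2,1): Delta=-0.5324 Bond=65.2576
(2,2): Delta=0.0000 Bond=0.0000
V0=0.1393

The replicating-portfolio and risk-neutral prices coincide; use p* = (1.11−0.74)/(1.13−0.74) = 0.9487 for the latter.
Terminal values V(3,·): V(3,0)=25.0000, V(3,1)=25.0000, V(3,2)=0.0000, V(3,3)=0.0000
  t=2,j=0: stock 78.8544 → up 89.1055 (V=25.0000), down 58.3523 (V=25.0000). Price 22.5225; hedge Δ=0.0000, bond B=22.5225.
  t=2,j=1: stock 120.4128 → up 136.0665 (V=0.0000), down 89.1055 (V=25.0000). Price 1.1550; hedge Δ=-0.5324, bond B=65.2576.
  t=2,j=2: stock 183.8736 → up 207.7772 (V=0.0000), down 136.0665 (V=0.0000). Price 0.0000; hedge Δ=0.0000, bond B=0.0000.
  t=1,j=0: stock 106.5600 → up 120.4128 (V=1.1550), down 78.8544 (V=22.5225). Price 2.0277; hedge Δ=-0.5142, bond B=56.8162.
  t=1,j=1: stock 162.7200 → up 183.8736 (V=0.0000), down 120.4128 (V=1.1550). Price 0.0534; hedge Δ=-0.0182, bond B=3.0149.
  t=0,j=0: stock 144.0000 → up 162.7200 (V=0.0534), down 106.5600 (V=2.0277). Price 0.1393; hedge Δ=-0.0352, bond B=5.2018.
Check: Δ(0,0)·S0 + B(0,0) = 0.1393 = V0.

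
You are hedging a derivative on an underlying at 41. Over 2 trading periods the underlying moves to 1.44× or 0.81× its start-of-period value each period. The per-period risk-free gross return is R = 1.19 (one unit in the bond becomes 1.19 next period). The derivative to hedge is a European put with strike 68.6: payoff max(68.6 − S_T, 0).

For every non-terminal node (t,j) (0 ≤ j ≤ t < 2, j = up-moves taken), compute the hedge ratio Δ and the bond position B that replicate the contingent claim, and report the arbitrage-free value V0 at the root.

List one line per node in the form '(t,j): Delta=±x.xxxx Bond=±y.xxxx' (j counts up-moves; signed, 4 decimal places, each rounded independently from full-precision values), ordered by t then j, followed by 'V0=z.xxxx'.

Since d<R<u, set p* = (R−d)/(u−d) = 0.6032; price each node as the discounted p*-expectation of its children.
Terminal payoffs: V(2,0)=41.6999, V(2,1)=20.7776, V(2,2)=0.0000
Node (1,0) S=33.2100: V=(p*·20.7776+(1−p*)·41.6999)/1.19=24.4371; Δ=(20.7776−41.6999)/(47.8224−26.9001)=-1.0000; B=V−Δ·S=57.6471
Node (1,1) S=59.0400: V=(p*·0.0000+(1−p*)·20.7776)/1.19=6.9286; Δ=(0.0000−20.7776)/(85.0176−47.8224)=-0.5586; B=V−Δ·S=39.9090
Node (0,0) S=41.0000: V=(p*·6.9286+(1−p*)·24.4371)/1.19=11.6609; Δ=(6.9286−24.4371)/(59.0400−33.2100)=-0.6778; B=V−Δ·S=39.4520
Self-financing check: at every node Δ·S+B equals the discounted successor values.

(0,0): Delta=-0.6778 Bond=39.4520
(1,0): Delta=-1.0000 Bond=57.6471
(1,1): Delta=-0.5586 Bond=39.9090
V0=11.6609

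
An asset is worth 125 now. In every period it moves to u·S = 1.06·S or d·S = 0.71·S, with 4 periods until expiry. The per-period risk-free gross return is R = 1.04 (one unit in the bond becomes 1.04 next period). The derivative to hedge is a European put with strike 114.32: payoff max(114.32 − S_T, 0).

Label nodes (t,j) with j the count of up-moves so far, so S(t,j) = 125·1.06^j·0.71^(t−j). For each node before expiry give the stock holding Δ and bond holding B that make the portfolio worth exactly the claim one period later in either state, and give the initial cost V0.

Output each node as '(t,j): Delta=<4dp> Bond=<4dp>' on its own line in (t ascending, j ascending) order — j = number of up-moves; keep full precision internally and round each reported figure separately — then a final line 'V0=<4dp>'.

Risk-neutral probability p* = (R−d)/(u−d) = (1.04−0.71)/(1.06−0.71) = 0.9429.
At expiry t=4: V(4,0)=82.5554, V(4,1)=66.8968, V(4,2)=43.5192, V(4,3)=8.6173, V(4,4)=0.0000
(3,0): S=44.7389. Δ = (V_up−V_dn)/(S_up−S_dn) = (66.8968−82.5554)/(47.4232−31.7646) = -1.0000. V = [p*·66.8968 + (1−p*)·82.5554]/1.04 = 65.1842. B = V − Δ·S = 109.9231.
(3,1): S=66.7933. Δ = (V_up−V_dn)/(S_up−S_dn) = (43.5192−66.8968)/(70.8008−47.4232) = -1.0000. V = [p*·43.5192 + (1−p*)·66.8968]/1.04 = 43.1298. B = V − Δ·S = 109.9231.
(3,2): S=99.7195. Δ = (V_up−V_dn)/(S_up−S_dn) = (8.6173−43.5192)/(105.7027−70.8008) = -1.0000. V = [p*·8.6173 + (1−p*)·43.5192]/1.04 = 10.2036. B = V − Δ·S = 109.9231.
(3,3): S=148.8770. Δ = (V_up−V_dn)/(S_up−S_dn) = (0.0000−8.6173)/(157.8096−105.7027) = -0.1654. V = [p*·0.0000 + (1−p*)·8.6173]/1.04 = 0.4735. B = V − Δ·S = 25.0944.
(2,0): S=63.0125. Δ = (V_up−V_dn)/(S_up−S_dn) = (43.1298−65.1842)/(66.7933−44.7389) = -1.0000. V = [p*·43.1298 + (1−p*)·65.1842]/1.04 = 42.6828. B = V − Δ·S = 105.6953.
(2,1): S=94.0750. Δ = (V_up−V_dn)/(S_up−S_dn) = (10.2036−43.1298)/(99.7195−66.7932) = -1.0000. V = [p*·10.2036 + (1−p*)·43.1298]/1.04 = 11.6203. B = V − Δ·S = 105.6953.
(2,2): S=140.4500. Δ = (V_up−V_dn)/(S_up−S_dn) = (0.4735−10.2036)/(148.8770−99.7195) = -0.1979. V = [p*·0.4735 + (1−p*)·10.2036]/1.04 = 0.9899. B = V − Δ·S = 28.7902.
(1,0): S=88.7500. Δ = (V_up−V_dn)/(S_up−S_dn) = (11.6203−42.6828)/(94.0750−63.0125) = -1.0000. V = [p*·11.6203 + (1−p*)·42.6828]/1.04 = 12.8801. B = V − Δ·S = 101.6301.
(1,1): S=132.5000. Δ = (V_up−V_dn)/(S_up−S_dn) = (0.9899−11.6203)/(140.4500−94.0750) = -0.2292. V = [p*·0.9899 + (1−p*)·11.6203]/1.04 = 1.5359. B = V − Δ·S = 31.9084.
(0,0): S=125.0000. Δ = (V_up−V_dn)/(S_up−S_dn) = (1.5359−12.8801)/(132.5000−88.7500) = -0.2593. V = [p*·1.5359 + (1−p*)·12.8801]/1.04 = 2.1001. B = V − Δ·S = 34.5120.
The time-0 hedge costs 2.1001, which is the no-arbitrage price.

(0,0): Delta=-0.2593 Bond=34.5120
(1,0): Delta=-1.0000 Bond=101.6301
(1,1): Delta=-0.2292 Bond=31.9084
(2,0): Delta=-1.0000 Bond=105.6953
(2,1): Delta=-1.0000 Bond=105.6953
(2,2): Delta=-0.1979 Bond=28.7902
(3,0): Delta=-1.0000 Bond=109.9231
(3,1): Delta=-1.0000 Bond=109.9231
(3,2): Delta=-1.0000 Bond=109.9231
(3,3): Delta=-0.1654 Bond=25.0944
V0=2.1001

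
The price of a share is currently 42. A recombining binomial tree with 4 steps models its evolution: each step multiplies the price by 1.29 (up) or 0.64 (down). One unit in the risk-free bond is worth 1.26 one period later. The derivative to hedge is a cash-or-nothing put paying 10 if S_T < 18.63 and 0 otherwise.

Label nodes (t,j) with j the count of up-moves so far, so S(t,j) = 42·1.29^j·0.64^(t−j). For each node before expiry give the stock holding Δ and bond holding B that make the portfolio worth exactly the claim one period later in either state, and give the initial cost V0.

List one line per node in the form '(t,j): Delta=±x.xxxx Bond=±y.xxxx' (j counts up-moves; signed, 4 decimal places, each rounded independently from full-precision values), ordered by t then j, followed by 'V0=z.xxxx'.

Under the risk-neutral measure, an up-move has probability p* = (R−d)/(u−d) = 0.9538 and values discount at R = 1.26.
Payoff layer (t=4): V(4,0)=10.0000, V(4,1)=10.0000, V(4,2)=0.0000, V(4,3)=0.0000, V(4,4)=0.0000
Node (3,0) S=11.0100: V=(p*·10.0000+(1−p*)·10.0000)/1.26=7.9365; Δ=(10.0000−10.0000)/(14.2030−7.0464)=0.0000; B=V−Δ·S=7.9365
Node (3,1) S=22.1921: V=(p*·0.0000+(1−p*)·10.0000)/1.26=0.3663; Δ=(0.0000−10.0000)/(28.6278−14.2030)=-0.6932; B=V−Δ·S=15.7509
Node (3,2) S=44.7310: V=(p*·0.0000+(1−p*)·0.0000)/1.26=0.0000; Δ=(0.0000−0.0000)/(57.7030−28.6278)=0.0000; B=V−Δ·S=0.0000
Node (3,3) S=90.1609: V=(p*·0.0000+(1−p*)·0.0000)/1.26=0.0000; Δ=(0.0000−0.0000)/(116.3076−57.7030)=0.0000; B=V−Δ·S=0.0000
Node (2,0) S=17.2032: V=(p*·0.3663+(1−p*)·7.9365)/1.26=0.5680; Δ=(0.3663−7.9365)/(22.1921−11.0100)=-0.6770; B=V−Δ·S=12.2145
Node (2,1) S=34.6752: V=(p*·0.0000+(1−p*)·0.3663)/1.26=0.0134; Δ=(0.0000−0.3663)/(44.7310−22.1921)=-0.0163; B=V−Δ·S=0.5770
Node (2,2) S=69.8922: V=(p*·0.0000+(1−p*)·0.0000)/1.26=0.0000; Δ=(0.0000−0.0000)/(90.1609−44.7310)=0.0000; B=V−Δ·S=0.0000
Node (1,0) S=26.8800: V=(p*·0.0134+(1−p*)·0.5680)/1.26=0.0310; Δ=(0.0134−0.5680)/(34.6752−17.2032)=-0.0317; B=V−Δ·S=0.8842
Node (1,1) S=54.1800: V=(p*·0.0000+(1−p*)·0.0134)/1.26=0.0005; Δ=(0.0000−0.0134)/(69.8922−34.6752)=-0.0004; B=V−Δ·S=0.0211
Node (0,0) S=42.0000: V=(p*·0.0005+(1−p*)·0.0310)/1.26=0.0015; Δ=(0.0005−0.0310)/(54.1800−26.8800)=-0.0011; B=V−Δ·S=0.0484
Check: Δ(0,0)·S0 + B(0,0) = 0.0015 = V0.

(0,0): Delta=-0.0011 Bond=0.0484
(1,0): Delta=-0.0317 Bond=0.8842
(1,1): Delta=-0.0004 Bond=0.0211
(2,0): Delta=-0.6770 Bond=12.2145
(2,1): Delta=-0.0163 Bond=0.5770
(2,2): Delta=0.0000 Bond=0.0000
(3,0): Delta=0.0000 Bond=7.9365
(3,1): Delta=-0.6932 Bond=15.7509
(3,2): Delta=0.0000 Bond=0.0000
(3,3): Delta=0.0000 Bond=0.0000
V0=0.0015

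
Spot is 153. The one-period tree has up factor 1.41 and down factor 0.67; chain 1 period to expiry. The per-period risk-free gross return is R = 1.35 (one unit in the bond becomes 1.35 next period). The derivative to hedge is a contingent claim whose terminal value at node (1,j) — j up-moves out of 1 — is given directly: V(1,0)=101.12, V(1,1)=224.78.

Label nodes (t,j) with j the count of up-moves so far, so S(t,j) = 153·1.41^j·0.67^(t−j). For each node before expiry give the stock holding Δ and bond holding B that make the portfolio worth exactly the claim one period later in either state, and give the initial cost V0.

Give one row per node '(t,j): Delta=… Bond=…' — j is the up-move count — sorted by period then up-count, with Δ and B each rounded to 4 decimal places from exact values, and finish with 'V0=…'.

(0,0): Delta=1.0922 Bond=-8.0314
V0=159.0767

No-arbitrage ⇒ martingale measure with p* = (R−d)/(u−d) = 0.9189.
Payoff layer (t=1): V(1,0)=101.1200, V(1,1)=224.7800
  t=0,j=0: stock 153.0000 → up 215.7300 (V=224.7800), down 102.5100 (V=101.1200). Price 159.0767; hedge Δ=1.0922, bond B=-8.0314.
The time-0 hedge costs 159.0767, which is the no-arbitrage price.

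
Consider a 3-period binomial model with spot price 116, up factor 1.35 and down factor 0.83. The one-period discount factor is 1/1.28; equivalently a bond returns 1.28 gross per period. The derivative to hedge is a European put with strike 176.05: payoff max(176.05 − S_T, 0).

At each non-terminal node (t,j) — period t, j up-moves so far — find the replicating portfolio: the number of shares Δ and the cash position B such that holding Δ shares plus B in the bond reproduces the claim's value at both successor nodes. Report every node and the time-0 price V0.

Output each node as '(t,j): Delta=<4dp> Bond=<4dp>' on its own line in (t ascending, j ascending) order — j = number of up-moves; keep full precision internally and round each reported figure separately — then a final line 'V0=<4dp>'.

(0,0): Delta=-0.1714 Bond=21.6174
(1,0): Delta=-1.0000 Bond=107.4524
(1,1): Delta=-0.0921 Bond=15.2597
(2,0): Delta=-1.0000 Bond=137.5391
(2,1): Delta=-1.0000 Bond=137.5391
(2,2): Delta=-0.0053 Bond=1.1758
V0=1.7405

Risk-neutral probability p* = (R−d)/(u−d) = (1.28−0.83)/(1.35−0.83) = 0.8654.
Payoff layer (t=3): V(3,0)=109.7227, V(3,1)=68.1683, V(3,2)=0.5797, V(3,3)=0.0000
Node (2,0) S=79.9124: V=(p*·68.1683+(1−p*)·109.7227)/1.28=57.6267; Δ=(68.1683−109.7227)/(107.8817−66.3273)=-1.0000; B=V−Δ·S=137.5391
Node (2,1) S=129.9780: V=(p*·0.5797+(1−p*)·68.1683)/1.28=7.5611; Δ=(0.5797−68.1683)/(175.4703−107.8817)=-1.0000; B=V−Δ·S=137.5391
Node (2,2) S=211.4100: V=(p*·0.0000+(1−p*)·0.5797)/1.28=0.0610; Δ=(0.0000−0.5797)/(285.4035−175.4703)=-0.0053; B=V−Δ·S=1.1758
Node (1,0) S=96.2800: V=(p*·7.5611+(1−p*)·57.6267)/1.28=11.1724; Δ=(7.5611−57.6267)/(129.9780−79.9124)=-1.0000; B=V−Δ·S=107.4524
Node (1,1) S=156.6000: V=(p*·0.0610+(1−p*)·7.5611)/1.28=0.8364; Δ=(0.0610−7.5611)/(211.4100−129.9780)=-0.0921; B=V−Δ·S=15.2597
Node (0,0) S=116.0000: V=(p*·0.8364+(1−p*)·11.1724)/1.28=1.7405; Δ=(0.8364−11.1724)/(156.6000−96.2800)=-0.1714; B=V−Δ·S=21.6174
The time-0 hedge costs 1.7405, which is the no-arbitrage price.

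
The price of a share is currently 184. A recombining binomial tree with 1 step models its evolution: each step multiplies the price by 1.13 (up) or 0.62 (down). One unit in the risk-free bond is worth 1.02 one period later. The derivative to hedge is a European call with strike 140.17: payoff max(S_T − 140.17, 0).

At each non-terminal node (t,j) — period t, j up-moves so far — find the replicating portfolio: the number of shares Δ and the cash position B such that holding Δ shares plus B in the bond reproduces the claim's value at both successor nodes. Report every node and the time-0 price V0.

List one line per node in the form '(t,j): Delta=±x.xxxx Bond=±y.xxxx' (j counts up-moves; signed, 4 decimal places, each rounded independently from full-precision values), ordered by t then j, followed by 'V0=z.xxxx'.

(0,0): Delta=0.7220 Bond=-80.7478
V0=52.0953

Risk-neutral probability p* = (R−d)/(u−d) = (1.02−0.62)/(1.13−0.62) = 0.7843.
Payoff layer (t=1): V(1,0)=0.0000, V(1,1)=67.7500
  t=0,j=0: stock 184.0000 → up 207.9200 (V=67.7500), down 114.0800 (V=0.0000). Price 52.0953; hedge Δ=0.7220, bond B=-80.7478.
Check: Δ(0,0)·S0 + B(0,0) = 52.0953 = V0.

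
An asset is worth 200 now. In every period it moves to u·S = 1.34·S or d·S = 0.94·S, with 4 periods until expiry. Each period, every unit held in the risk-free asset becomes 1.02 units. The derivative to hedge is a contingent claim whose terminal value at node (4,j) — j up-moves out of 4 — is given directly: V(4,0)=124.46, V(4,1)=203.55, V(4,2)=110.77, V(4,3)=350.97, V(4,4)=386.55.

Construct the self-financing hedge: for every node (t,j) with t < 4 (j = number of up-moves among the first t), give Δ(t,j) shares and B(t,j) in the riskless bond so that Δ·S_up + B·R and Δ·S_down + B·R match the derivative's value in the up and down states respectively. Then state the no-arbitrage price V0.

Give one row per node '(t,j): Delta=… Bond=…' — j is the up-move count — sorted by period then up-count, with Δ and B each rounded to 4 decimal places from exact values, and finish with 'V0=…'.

Since d<R<u, set p* = (R−d)/(u−d) = 0.2000; price each node as the discounted p*-expectation of its children.
Terminal payoffs: V(4,0)=124.4600, V(4,1)=203.5500, V(4,2)=110.7700, V(4,3)=350.9700, V(4,4)=386.5500
(3,0): S=166.1168. Δ = (V_up−V_dn)/(S_up−S_dn) = (203.5500−124.4600)/(222.5965−156.1498) = 1.1903. V = [p*·203.5500 + (1−p*)·124.4600]/1.02 = 137.5275. B = V − Δ·S = -60.1975.
(3,1): S=236.8048. Δ = (V_up−V_dn)/(S_up−S_dn) = (110.7700−203.5500)/(317.3184−222.5965) = -0.9795. V = [p*·110.7700 + (1−p*)·203.5500]/1.02 = 181.3667. B = V − Δ·S = 413.3167.
(3,2): S=337.5728. Δ = (V_up−V_dn)/(S_up−S_dn) = (350.9700−110.7700)/(452.3476−317.3184) = 1.7789. V = [p*·350.9700 + (1−p*)·110.7700]/1.02 = 155.6961. B = V − Δ·S = -444.8039.
(3,3): S=481.2208. Δ = (V_up−V_dn)/(S_up−S_dn) = (386.5500−350.9700)/(644.8359−452.3476) = 0.1848. V = [p*·386.5500 + (1−p*)·350.9700]/1.02 = 351.0647. B = V − Δ·S = 262.1147.
(2,0): S=176.7200. Δ = (V_up−V_dn)/(S_up−S_dn) = (181.3667−137.5275)/(236.8048−166.1168) = 0.6202. V = [p*·181.3667 + (1−p*)·137.5275]/1.02 = 143.4268. B = V − Δ·S = 33.8287.
(2,1): S=251.9200. Δ = (V_up−V_dn)/(S_up−S_dn) = (155.6961−181.3667)/(337.5728−236.8048) = -0.2547. V = [p*·155.6961 + (1−p*)·181.3667]/1.02 = 172.7770. B = V − Δ·S = 236.9535.
(2,2): S=359.1200. Δ = (V_up−V_dn)/(S_up−S_dn) = (351.0647−155.6961)/(481.2208−337.5728) = 1.3601. V = [p*·351.0647 + (1−p*)·155.6961]/1.02 = 190.9508. B = V − Δ·S = -297.4708.
(1,0): S=188.0000. Δ = (V_up−V_dn)/(S_up−S_dn) = (172.7770−143.4268)/(251.9200−176.7200) = 0.3903. V = [p*·172.7770 + (1−p*)·143.4268]/1.02 = 146.3694. B = V − Δ·S = 72.9938.
(1,1): S=268.0000. Δ = (V_up−V_dn)/(S_up−S_dn) = (190.9508−172.7770)/(359.1200−251.9200) = 0.1695. V = [p*·190.9508 + (1−p*)·172.7770]/1.02 = 172.9527. B = V − Δ·S = 127.5183.
(0,0): S=200.0000. Δ = (V_up−V_dn)/(S_up−S_dn) = (172.9527−146.3694)/(268.0000−188.0000) = 0.3323. V = [p*·172.9527 + (1−p*)·146.3694]/1.02 = 148.7118. B = V − Δ·S = 82.2536.
Check: Δ(0,0)·S0 + B(0,0) = 148.7118 = V0.

(0,0): Delta=0.3323 Bond=82.2536
(1,0): Delta=0.3903 Bond=72.9938
(1,1): Delta=0.1695 Bond=127.5183
(2,0): Delta=0.6202 Bond=33.8287
(2,1): Delta=-0.2547 Bond=236.9535
(2,2): Delta=1.3601 Bond=-297.4708
(3,0): Delta=1.1903 Bond=-60.1975
(3,1): Delta=-0.9795 Bond=413.3167
(3,2): Delta=1.7789 Bond=-444.8039
(3,3): Delta=0.1848 Bond=262.1147
V0=148.7118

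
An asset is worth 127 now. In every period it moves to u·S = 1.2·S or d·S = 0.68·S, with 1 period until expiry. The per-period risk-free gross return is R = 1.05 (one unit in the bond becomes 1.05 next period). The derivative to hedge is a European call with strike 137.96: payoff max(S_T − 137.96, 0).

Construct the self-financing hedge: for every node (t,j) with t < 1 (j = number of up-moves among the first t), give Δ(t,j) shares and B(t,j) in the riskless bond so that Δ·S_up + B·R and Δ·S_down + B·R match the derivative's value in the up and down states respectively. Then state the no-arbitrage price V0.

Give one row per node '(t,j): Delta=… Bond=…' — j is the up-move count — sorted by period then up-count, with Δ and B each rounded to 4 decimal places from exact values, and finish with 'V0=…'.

Since d<R<u, set p* = (R−d)/(u−d) = 0.7115; price each node as the discounted p*-expectation of its children.
Payoff layer (t=1): V(1,0)=0.0000, V(1,1)=14.4400
Node (0,0) S=127.0000: V=(p*·14.4400+(1−p*)·0.0000)/1.05=9.7853; Δ=(14.4400−0.0000)/(152.4000−86.3600)=0.2187; B=V−Δ·S=-17.9839
Each (Δ,B) replicates both successor values, so the strategy is self-financing and V0 is arbitrage-free.

(0,0): Delta=0.2187 Bond=-17.9839
V0=9.7853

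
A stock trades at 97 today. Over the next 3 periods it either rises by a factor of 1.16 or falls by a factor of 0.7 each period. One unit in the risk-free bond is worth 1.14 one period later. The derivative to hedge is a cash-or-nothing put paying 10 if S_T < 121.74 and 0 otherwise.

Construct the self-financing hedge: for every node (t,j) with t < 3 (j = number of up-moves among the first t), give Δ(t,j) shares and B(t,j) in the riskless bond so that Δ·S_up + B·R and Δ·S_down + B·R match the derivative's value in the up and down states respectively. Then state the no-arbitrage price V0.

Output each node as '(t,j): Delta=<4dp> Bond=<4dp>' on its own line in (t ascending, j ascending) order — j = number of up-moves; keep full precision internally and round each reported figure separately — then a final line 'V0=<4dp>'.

(0,0): Delta=-0.1578 Bond=16.1473
(1,0): Delta=0.0000 Bond=7.6947
(1,1): Delta=-0.1621 Bond=18.8949
(2,0): Delta=0.0000 Bond=8.7719
(2,1): Delta=0.0000 Bond=8.7719
(2,2): Delta=-0.1666 Bond=22.1205
V0=0.8427

Under the risk-neutral measure, an up-move has probability p* = (R−d)/(u−d) = 0.9565 and values discount at R = 1.14.
Terminal values V(3,·): V(3,0)=10.0000, V(3,1)=10.0000, V(3,2)=10.0000, V(3,3)=0.0000
  t=2,j=0: stock 47.5300 → up 55.1348 (V=10.0000), down 33.2710 (V=10.0000). Price 8.7719; hedge Δ=0.0000, bond B=8.7719.
  t=2,j=1: stock 78.7640 → up 91.3662 (V=10.0000), down 55.1348 (V=10.0000). Price 8.7719; hedge Δ=0.0000, bond B=8.7719.
  t=2,j=2: stock 130.5232 → up 151.4069 (V=0.0000), down 91.3662 (V=10.0000). Price 0.3814; hedge Δ=-0.1666, bond B=22.1205.
  t=1,j=0: stock 67.9000 → up 78.7640 (V=8.7719), down 47.5300 (V=8.7719). Price 7.6947; hedge Δ=0.0000, bond B=7.6947.
  t=1,j=1: stock 112.5200 → up 130.5232 (V=0.3814), down 78.7640 (V=8.7719). Price 0.6546; hedge Δ=-0.1621, bond B=18.8949.
  t=0,j=0: stock 97.0000 → up 112.5200 (V=0.6546), down 67.9000 (V=7.6947). Price 0.8427; hedge Δ=-0.1578, bond B=16.1473.
The time-0 hedge costs 0.8427, which is the no-arbitrage price.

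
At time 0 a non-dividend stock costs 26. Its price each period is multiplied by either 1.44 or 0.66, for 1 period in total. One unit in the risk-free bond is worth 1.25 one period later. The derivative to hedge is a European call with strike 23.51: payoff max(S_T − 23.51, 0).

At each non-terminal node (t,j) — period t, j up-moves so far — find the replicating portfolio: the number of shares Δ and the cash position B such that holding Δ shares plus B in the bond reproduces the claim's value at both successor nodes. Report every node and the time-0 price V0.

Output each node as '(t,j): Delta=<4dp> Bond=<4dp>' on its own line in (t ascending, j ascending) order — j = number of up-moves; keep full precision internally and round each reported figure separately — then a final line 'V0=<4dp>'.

(0,0): Delta=0.6869 Bond=-9.4295
V0=8.4294

Under the risk-neutral measure, an up-move has probability p* = (R−d)/(u−d) = 0.7564 and values discount at R = 1.25.
Terminal payoffs: V(1,0)=0.0000, V(1,1)=13.9300
(0,0): S=26.0000. Δ = (V_up−V_dn)/(S_up−S_dn) = (13.9300−0.0000)/(37.4400−17.1600) = 0.6869. V = [p*·13.9300 + (1−p*)·0.0000]/1.25 = 8.4294. B = V − Δ·S = -9.4295.
Each (Δ,B) replicates both successor values, so the strategy is self-financing and V0 is arbitrage-free.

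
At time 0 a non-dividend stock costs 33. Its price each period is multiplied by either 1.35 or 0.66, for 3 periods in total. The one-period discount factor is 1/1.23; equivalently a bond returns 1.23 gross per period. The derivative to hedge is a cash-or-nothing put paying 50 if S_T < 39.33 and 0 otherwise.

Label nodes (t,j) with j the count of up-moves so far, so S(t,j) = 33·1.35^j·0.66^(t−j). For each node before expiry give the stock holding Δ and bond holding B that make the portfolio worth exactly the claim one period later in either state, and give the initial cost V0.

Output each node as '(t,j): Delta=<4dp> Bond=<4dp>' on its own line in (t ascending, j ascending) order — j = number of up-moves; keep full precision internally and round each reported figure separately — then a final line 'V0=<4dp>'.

No-arbitrage ⇒ martingale measure with p* = (R−d)/(u−d) = 0.8261.
At expiry t=3: V(3,0)=50.0000, V(3,1)=50.0000, V(3,2)=0.0000, V(3,3)=0.0000
(2,0): S=14.3748. Δ = (V_up−V_dn)/(S_up−S_dn) = (50.0000−50.0000)/(19.4060−9.4874) = 0.0000. V = [p*·50.0000 + (1−p*)·50.0000]/1.23 = 40.6504. B = V − Δ·S = 40.6504.
(2,1): S=29.4030. Δ = (V_up−V_dn)/(S_up−S_dn) = (0.0000−50.0000)/(39.6941−19.4060) = -2.4645. V = [p*·0.0000 + (1−p*)·50.0000]/1.23 = 7.0696. B = V − Δ·S = 79.5334.
(2,2): S=60.1425. Δ = (V_up−V_dn)/(S_up−S_dn) = (0.0000−0.0000)/(81.1924−39.6941) = 0.0000. V = [p*·0.0000 + (1−p*)·0.0000]/1.23 = 0.0000. B = V − Δ·S = 0.0000.
(1,0): S=21.7800. Δ = (V_up−V_dn)/(S_up−S_dn) = (7.0696−40.6504)/(29.4030−14.3748) = -2.2345. V = [p*·7.0696 + (1−p*)·40.6504]/1.23 = 10.4957. B = V − Δ·S = 59.1635.
(1,1): S=44.5500. Δ = (V_up−V_dn)/(S_up−S_dn) = (0.0000−7.0696)/(60.1425−29.4030) = -0.2300. V = [p*·0.0000 + (1−p*)·7.0696]/1.23 = 0.9996. B = V − Δ·S = 11.2454.
(0,0): S=33.0000. Δ = (V_up−V_dn)/(S_up−S_dn) = (0.9996−10.4957)/(44.5500−21.7800) = -0.4170. V = [p*·0.9996 + (1−p*)·10.4957]/1.23 = 2.1554. B = V − Δ·S = 15.9179.
Each (Δ,B) replicates both successor values, so the strategy is self-financing and V0 is arbitrage-free.

(0,0): Delta=-0.4170 Bond=15.9179
(1,0): Delta=-2.2345 Bond=59.1635
(1,1): Delta=-0.2300 Bond=11.2454
(2,0): Delta=0.0000 Bond=40.6504
(2,1): Delta=-2.4645 Bond=79.5334
(2,2): Delta=0.0000 Bond=0.0000
V0=2.1554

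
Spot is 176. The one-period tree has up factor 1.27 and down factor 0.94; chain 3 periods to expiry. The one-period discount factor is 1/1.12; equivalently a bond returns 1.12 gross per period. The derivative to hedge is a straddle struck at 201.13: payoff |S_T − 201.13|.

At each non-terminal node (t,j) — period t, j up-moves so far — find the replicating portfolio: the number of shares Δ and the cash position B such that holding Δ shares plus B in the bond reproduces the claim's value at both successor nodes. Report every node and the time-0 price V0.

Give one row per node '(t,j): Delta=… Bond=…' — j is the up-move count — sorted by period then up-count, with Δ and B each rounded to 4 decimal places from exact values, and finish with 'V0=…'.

No-arbitrage ⇒ martingale measure with p* = (R−d)/(u−d) = 0.5455.
Terminal payoffs: V(3,0)=54.9472, V(3,1)=3.6277, V(3,2)=65.7082, V(3,3)=159.3854
  t=2,j=0: stock 155.5136 → up 197.5023 (V=3.6277), down 146.1828 (V=54.9472). Price 24.0668; hedge Δ=-1.0000, bond B=179.5804.
  t=2,j=1: stock 210.1088 → up 266.8382 (V=65.7082), down 197.5023 (V=3.6277). Price 33.4730; hedge Δ=0.8954, bond B=-154.6495.
  t=2,j=2: stock 283.8704 → up 360.5154 (V=159.3854), down 266.8382 (V=65.7082). Price 104.2900; hedge Δ=1.0000, bond B=-179.5804.
  t=1,j=0: stock 165.4400 → up 210.1088 (V=33.4730), down 155.5136 (V=24.0668). Price 26.0692; hedge Δ=0.1723, bond B=-2.4347.
  t=1,j=1: stock 223.5200 → up 283.8704 (V=104.2900), down 210.1088 (V=33.4730). Price 64.3754; hedge Δ=0.9601, bond B=-150.2216.
  t=0,j=0: stock 176.0000 → up 223.5200 (V=64.3754), down 165.4400 (V=26.0692). Price 41.9317; hedge Δ=0.6595, bond B=-74.1480.
Check: Δ(0,0)·S0 + B(0,0) = 41.9317 = V0.

(0,0): Delta=0.6595 Bond=-74.1480
(1,0): Delta=0.1723 Bond=-2.4347
(1,1): Delta=0.9601 Bond=-150.2216
(2,0): Delta=-1.0000 Bond=179.5804
(2,1): Delta=0.8954 Bond=-154.6495
(2,2): Delta=1.0000 Bond=-179.5804
V0=41.9317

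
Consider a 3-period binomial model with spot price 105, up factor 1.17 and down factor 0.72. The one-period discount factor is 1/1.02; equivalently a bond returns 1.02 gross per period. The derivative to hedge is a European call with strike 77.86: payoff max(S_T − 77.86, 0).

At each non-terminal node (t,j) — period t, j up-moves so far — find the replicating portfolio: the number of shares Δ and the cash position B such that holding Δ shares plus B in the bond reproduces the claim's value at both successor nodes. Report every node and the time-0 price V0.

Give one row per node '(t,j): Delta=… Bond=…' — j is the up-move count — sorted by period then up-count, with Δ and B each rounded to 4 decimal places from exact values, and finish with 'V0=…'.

The replicating-portfolio and risk-neutral prices coincide; use p* = (1.02−0.72)/(1.17−0.72) = 0.6667 for the latter.
At expiry t=3: V(3,0)=0.0000, V(3,1)=0.0000, V(3,2)=25.6288, V(3,3)=90.3094
Node (2,0) S=54.4320: V=(p*·0.0000+(1−p*)·0.0000)/1.02=0.0000; Δ=(0.0000−0.0000)/(63.6854−39.1910)=0.0000; B=V−Δ·S=0.0000
Node (2,1) S=88.4520: V=(p*·25.6288+(1−p*)·0.0000)/1.02=16.7509; Δ=(25.6288−0.0000)/(103.4888−63.6854)=0.6439; B=V−Δ·S=-40.2021
Node (2,2) S=143.7345: V=(p*·90.3094+(1−p*)·25.6288)/1.02=67.4012; Δ=(90.3094−25.6288)/(168.1694−103.4888)=1.0000; B=V−Δ·S=-76.3333
Node (1,0) S=75.6000: V=(p*·16.7509+(1−p*)·0.0000)/1.02=10.9483; Δ=(16.7509−0.0000)/(88.4520−54.4320)=0.4924; B=V−Δ·S=-26.2759
Node (1,1) S=122.8500: V=(p*·67.4012+(1−p*)·16.7509)/1.02=49.5272; Δ=(67.4012−16.7509)/(143.7345−88.4520)=0.9162; B=V−Δ·S=-63.0290
Node (0,0) S=105.0000: V=(p*·49.5272+(1−p*)·10.9483)/1.02=35.9486; Δ=(49.5272−10.9483)/(122.8500−75.6000)=0.8165; B=V−Δ·S=-49.7823
The time-0 hedge costs 35.9486, which is the no-arbitrage price.

(0,0): Delta=0.8165 Bond=-49.7823
(1,0): Delta=0.4924 Bond=-26.2759
(1,1): Delta=0.9162 Bond=-63.0290
(2,0): Delta=0.0000 Bond=0.0000
(2,1): Delta=0.6439 Bond=-40.2021
(2,2): Delta=1.0000 Bond=-76.3333
V0=35.9486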